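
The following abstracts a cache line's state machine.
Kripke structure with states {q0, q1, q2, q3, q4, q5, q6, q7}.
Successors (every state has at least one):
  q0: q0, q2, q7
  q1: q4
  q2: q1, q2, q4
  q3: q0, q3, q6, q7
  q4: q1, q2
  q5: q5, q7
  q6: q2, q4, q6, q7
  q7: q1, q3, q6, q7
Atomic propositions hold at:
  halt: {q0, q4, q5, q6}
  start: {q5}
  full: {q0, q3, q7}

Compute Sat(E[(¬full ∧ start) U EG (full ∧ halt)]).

Sat(¬full) = {q1, q2, q4, q5, q6}
Sat(¬full ∧ start) = {q5}
Sat(full ∧ halt) = {q0}
EG (full ∧ halt): greatest fixpoint, start Z0 = {q0}, keep only states in Sat with some successor in Z. Already a fixed point.
Sat(EG (full ∧ halt)) = {q0}
E[(¬full ∧ start) U EG (full ∧ halt)]: least fixpoint, start Z0 = Sat(EG (full ∧ halt)) = {q0}, add states in Sat(¬full ∧ start) with some successor in Z. Already a fixed point.
Sat(E[(¬full ∧ start) U EG (full ∧ halt)]) = {q0}

{q0}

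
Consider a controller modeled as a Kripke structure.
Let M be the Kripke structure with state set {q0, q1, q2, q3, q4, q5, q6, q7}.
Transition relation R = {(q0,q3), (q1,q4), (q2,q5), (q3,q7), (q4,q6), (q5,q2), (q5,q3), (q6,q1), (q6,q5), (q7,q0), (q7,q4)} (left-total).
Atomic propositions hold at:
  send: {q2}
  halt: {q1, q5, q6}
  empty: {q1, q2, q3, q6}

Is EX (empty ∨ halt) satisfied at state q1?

No

Sat(empty ∨ halt) = {q1, q2, q3, q5, q6}
Sat(EX (empty ∨ halt)) = {s : some successor in {q1, q2, q3, q5, q6}} = {q0, q2, q4, q5, q6}
q1 ∉ Sat(EX (empty ∨ halt)) = {q0, q2, q4, q5, q6}, so the formula does not hold at q1.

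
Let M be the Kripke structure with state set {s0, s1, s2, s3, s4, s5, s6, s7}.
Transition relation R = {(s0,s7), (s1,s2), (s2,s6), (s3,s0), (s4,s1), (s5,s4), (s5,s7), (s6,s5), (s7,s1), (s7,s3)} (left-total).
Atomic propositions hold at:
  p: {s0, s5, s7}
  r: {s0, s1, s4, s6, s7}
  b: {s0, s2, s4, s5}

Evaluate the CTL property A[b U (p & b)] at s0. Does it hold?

Sat(p & b) = {s0, s5}
A[b U (p & b)]: least fixpoint, start Z0 = Sat((p & b)) = {s0, s5}, add states in Sat(b) with every successor in Z. Already a fixed point.
Sat(A[b U (p & b)]) = {s0, s5}
s0 ∈ Sat(A[b U (p & b)]) = {s0, s5}, so the formula holds at s0.

Yes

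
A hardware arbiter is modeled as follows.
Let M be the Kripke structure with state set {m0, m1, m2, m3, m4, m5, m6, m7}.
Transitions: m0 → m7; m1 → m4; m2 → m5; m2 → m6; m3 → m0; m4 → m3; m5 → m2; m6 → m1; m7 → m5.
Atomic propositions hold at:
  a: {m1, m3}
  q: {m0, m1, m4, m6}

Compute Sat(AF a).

AF a: least fixpoint, start Z0 = {m1, m3}, add states with every successor in Z. Z1 = {m1, m3, m4, m6}; fixed.
Sat(AF a) = {m1, m3, m4, m6}

{m1, m3, m4, m6}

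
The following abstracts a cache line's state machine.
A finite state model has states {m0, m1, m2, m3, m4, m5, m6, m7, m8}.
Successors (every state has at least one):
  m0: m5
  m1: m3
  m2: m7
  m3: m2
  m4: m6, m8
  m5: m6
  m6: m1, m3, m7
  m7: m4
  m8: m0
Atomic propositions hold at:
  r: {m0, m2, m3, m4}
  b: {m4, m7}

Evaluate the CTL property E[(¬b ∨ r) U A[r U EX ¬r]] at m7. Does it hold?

Sat(¬b) = {m0, m1, m2, m3, m5, m6, m8}
Sat(¬b ∨ r) = {m0, m1, m2, m3, m4, m5, m6, m8}
Sat(¬r) = {m1, m5, m6, m7, m8}
Sat(EX ¬r) = {s : some successor in {m1, m5, m6, m7, m8}} = {m0, m2, m4, m5, m6}
A[r U EX ¬r]: least fixpoint, start Z0 = Sat(EX ¬r) = {m0, m2, m4, m5, m6}, add states in Sat(r) with every successor in Z. Z1 = {m0, m2, m3, m4, m5, m6}; fixed.
Sat(A[r U EX ¬r]) = {m0, m2, m3, m4, m5, m6}
E[(¬b ∨ r) U A[r U EX ¬r]]: least fixpoint, start Z0 = Sat(A[r U EX ¬r]) = {m0, m2, m3, m4, m5, m6}, add states in Sat(¬b ∨ r) with some successor in Z. Z1 = {m0, m1, m2, m3, m4, m5, m6, m8}; fixed.
Sat(E[(¬b ∨ r) U A[r U EX ¬r]]) = {m0, m1, m2, m3, m4, m5, m6, m8}
m7 ∉ Sat(E[(¬b ∨ r) U A[r U EX ¬r]]) = {m0, m1, m2, m3, m4, m5, m6, m8}, so the formula does not hold at m7.

No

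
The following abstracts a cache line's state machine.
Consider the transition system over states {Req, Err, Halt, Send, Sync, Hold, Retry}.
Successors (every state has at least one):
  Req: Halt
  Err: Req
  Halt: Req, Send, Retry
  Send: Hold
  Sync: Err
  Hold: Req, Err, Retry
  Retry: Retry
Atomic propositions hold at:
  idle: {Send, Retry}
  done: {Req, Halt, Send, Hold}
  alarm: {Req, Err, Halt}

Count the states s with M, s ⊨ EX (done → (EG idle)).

4

EG idle: greatest fixpoint, start Z0 = {Send, Retry}, keep only states in Sat with some successor in Z. Z1 = {Retry}; fixed.
Sat(EG idle) = {Retry}
Sat(done → (EG idle)) = {Err, Sync, Retry}
Sat(EX (done → (EG idle))) = {s : some successor in {Err, Sync, Retry}} = {Halt, Sync, Hold, Retry}
|Sat(EX (done → (EG idle)))| = |{Halt, Sync, Hold, Retry}| = 4.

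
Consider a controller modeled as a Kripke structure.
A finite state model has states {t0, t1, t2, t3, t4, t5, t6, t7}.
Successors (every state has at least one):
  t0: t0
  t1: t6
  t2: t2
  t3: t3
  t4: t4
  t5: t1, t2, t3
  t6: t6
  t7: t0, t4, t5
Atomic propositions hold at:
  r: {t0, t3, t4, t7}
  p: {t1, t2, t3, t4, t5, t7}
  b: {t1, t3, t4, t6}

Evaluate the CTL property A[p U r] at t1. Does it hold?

A[p U r]: least fixpoint, start Z0 = Sat(r) = {t0, t3, t4, t7}, add states in Sat(p) with every successor in Z. Already a fixed point.
Sat(A[p U r]) = {t0, t3, t4, t7}
t1 ∉ Sat(A[p U r]) = {t0, t3, t4, t7}, so the formula does not hold at t1.

No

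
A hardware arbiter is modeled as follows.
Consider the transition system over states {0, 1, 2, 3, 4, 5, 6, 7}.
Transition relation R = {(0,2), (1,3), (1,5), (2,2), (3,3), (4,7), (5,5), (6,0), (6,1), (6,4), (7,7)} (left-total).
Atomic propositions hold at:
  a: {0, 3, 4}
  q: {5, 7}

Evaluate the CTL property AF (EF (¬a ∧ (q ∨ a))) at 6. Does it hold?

Sat(¬a) = {1, 2, 5, 6, 7}
Sat(q ∨ a) = {0, 3, 4, 5, 7}
Sat(¬a ∧ (q ∨ a)) = {5, 7}
EF (¬a ∧ (q ∨ a)): least fixpoint, start Z0 = {5, 7}, add states with some successor in Z. Z1 = {1, 4, 5, 7}; Z2 = {1, 4, 5, 6, 7}; fixed.
Sat(EF (¬a ∧ (q ∨ a))) = {1, 4, 5, 6, 7}
AF (EF (¬a ∧ (q ∨ a))): least fixpoint, start Z0 = {1, 4, 5, 6, 7}, add states with every successor in Z. Already a fixed point.
Sat(AF (EF (¬a ∧ (q ∨ a)))) = {1, 4, 5, 6, 7}
6 ∈ Sat(AF (EF (¬a ∧ (q ∨ a)))) = {1, 4, 5, 6, 7}, so the formula holds at 6.

Yes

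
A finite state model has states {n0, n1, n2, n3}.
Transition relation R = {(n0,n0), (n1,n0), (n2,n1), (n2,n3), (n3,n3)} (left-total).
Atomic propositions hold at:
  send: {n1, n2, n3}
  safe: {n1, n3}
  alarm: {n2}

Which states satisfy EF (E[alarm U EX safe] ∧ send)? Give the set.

Sat(EX safe) = {s : some successor in {n1, n3}} = {n2, n3}
E[alarm U EX safe]: least fixpoint, start Z0 = Sat(EX safe) = {n2, n3}, add states in Sat(alarm) with some successor in Z. Already a fixed point.
Sat(E[alarm U EX safe]) = {n2, n3}
Sat(E[alarm U EX safe] ∧ send) = {n2, n3}
EF (E[alarm U EX safe] ∧ send): least fixpoint, start Z0 = {n2, n3}, add states with some successor in Z. Already a fixed point.
Sat(EF (E[alarm U EX safe] ∧ send)) = {n2, n3}

{n2, n3}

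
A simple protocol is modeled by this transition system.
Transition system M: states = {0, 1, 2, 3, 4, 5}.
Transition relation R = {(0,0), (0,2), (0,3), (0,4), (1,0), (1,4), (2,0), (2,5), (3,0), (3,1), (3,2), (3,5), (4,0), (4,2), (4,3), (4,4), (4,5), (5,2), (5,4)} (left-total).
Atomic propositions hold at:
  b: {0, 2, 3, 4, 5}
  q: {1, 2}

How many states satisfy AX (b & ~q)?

2

Sat(~q) = {0, 3, 4, 5}
Sat(b & ~q) = {0, 3, 4, 5}
Sat(AX (b & ~q)) = {s : every successor in {0, 3, 4, 5}} = {1, 2}
|Sat(AX (b & ~q))| = |{1, 2}| = 2.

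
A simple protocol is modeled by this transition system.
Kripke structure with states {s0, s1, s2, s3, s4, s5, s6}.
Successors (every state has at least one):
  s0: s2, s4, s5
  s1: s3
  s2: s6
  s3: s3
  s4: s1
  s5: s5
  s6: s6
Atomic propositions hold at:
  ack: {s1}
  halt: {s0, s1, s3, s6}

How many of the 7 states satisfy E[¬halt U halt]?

Sat(¬halt) = {s2, s4, s5}
E[¬halt U halt]: least fixpoint, start Z0 = Sat(halt) = {s0, s1, s3, s6}, add states in Sat(¬halt) with some successor in Z. Z1 = {s0, s1, s2, s3, s4, s6}; fixed.
Sat(E[¬halt U halt]) = {s0, s1, s2, s3, s4, s6}
|Sat(E[¬halt U halt])| = |{s0, s1, s2, s3, s4, s6}| = 6.

6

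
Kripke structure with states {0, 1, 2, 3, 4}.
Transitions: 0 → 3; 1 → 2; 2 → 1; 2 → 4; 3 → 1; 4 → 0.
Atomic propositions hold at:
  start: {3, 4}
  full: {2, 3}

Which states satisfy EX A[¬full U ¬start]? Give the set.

Sat(¬full) = {0, 1, 4}
Sat(¬start) = {0, 1, 2}
A[¬full U ¬start]: least fixpoint, start Z0 = Sat(¬start) = {0, 1, 2}, add states in Sat(¬full) with every successor in Z. Z1 = {0, 1, 2, 4}; fixed.
Sat(A[¬full U ¬start]) = {0, 1, 2, 4}
Sat(EX A[¬full U ¬start]) = {s : some successor in {0, 1, 2, 4}} = {1, 2, 3, 4}

{1, 2, 3, 4}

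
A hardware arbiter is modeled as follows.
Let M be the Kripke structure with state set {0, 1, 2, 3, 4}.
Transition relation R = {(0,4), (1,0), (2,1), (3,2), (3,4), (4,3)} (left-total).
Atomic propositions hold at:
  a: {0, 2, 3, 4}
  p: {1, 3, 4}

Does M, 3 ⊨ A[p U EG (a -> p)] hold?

Yes

Sat(a -> p) = {1, 3, 4}
EG (a -> p): greatest fixpoint, start Z0 = {1, 3, 4}, keep only states in Sat with some successor in Z. Z1 = {3, 4}; fixed.
Sat(EG (a -> p)) = {3, 4}
A[p U EG (a -> p)]: least fixpoint, start Z0 = Sat(EG (a -> p)) = {3, 4}, add states in Sat(p) with every successor in Z. Already a fixed point.
Sat(A[p U EG (a -> p)]) = {3, 4}
3 ∈ Sat(A[p U EG (a -> p)]) = {3, 4}, so the formula holds at 3.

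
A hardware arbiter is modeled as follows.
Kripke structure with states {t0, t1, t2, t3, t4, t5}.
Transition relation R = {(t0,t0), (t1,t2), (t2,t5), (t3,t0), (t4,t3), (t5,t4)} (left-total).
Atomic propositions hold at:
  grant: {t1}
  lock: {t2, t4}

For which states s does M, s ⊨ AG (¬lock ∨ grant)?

{t0, t3}

Sat(¬lock) = {t0, t1, t3, t5}
Sat(¬lock ∨ grant) = {t0, t1, t3, t5}
AG (¬lock ∨ grant): greatest fixpoint, start Z0 = {t0, t1, t3, t5}, keep only states in Sat with every successor in Z. Z1 = {t0, t3}; fixed.
Sat(AG (¬lock ∨ grant)) = {t0, t3}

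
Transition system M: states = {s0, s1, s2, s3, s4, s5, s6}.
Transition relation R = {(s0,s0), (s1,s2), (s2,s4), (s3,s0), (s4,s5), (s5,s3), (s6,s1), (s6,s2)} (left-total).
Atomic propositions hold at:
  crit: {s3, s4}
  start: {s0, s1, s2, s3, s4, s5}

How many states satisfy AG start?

AG start: greatest fixpoint, start Z0 = {s0, s1, s2, s3, s4, s5}, keep only states in Sat with every successor in Z. Already a fixed point.
Sat(AG start) = {s0, s1, s2, s3, s4, s5}
|Sat(AG start)| = |{s0, s1, s2, s3, s4, s5}| = 6.

6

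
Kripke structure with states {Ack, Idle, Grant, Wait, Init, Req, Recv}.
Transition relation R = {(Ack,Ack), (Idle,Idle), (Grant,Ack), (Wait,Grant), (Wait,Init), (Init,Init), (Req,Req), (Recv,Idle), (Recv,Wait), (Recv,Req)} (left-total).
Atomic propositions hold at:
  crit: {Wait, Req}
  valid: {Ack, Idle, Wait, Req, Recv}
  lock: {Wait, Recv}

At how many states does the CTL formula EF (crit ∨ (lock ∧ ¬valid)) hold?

3

Sat(¬valid) = {Grant, Init}
Sat(lock ∧ ¬valid) = ∅
Sat(crit ∨ (lock ∧ ¬valid)) = {Wait, Req}
EF (crit ∨ (lock ∧ ¬valid)): least fixpoint, start Z0 = {Wait, Req}, add states with some successor in Z. Z1 = {Wait, Req, Recv}; fixed.
Sat(EF (crit ∨ (lock ∧ ¬valid))) = {Wait, Req, Recv}
|Sat(EF (crit ∨ (lock ∧ ¬valid)))| = |{Wait, Req, Recv}| = 3.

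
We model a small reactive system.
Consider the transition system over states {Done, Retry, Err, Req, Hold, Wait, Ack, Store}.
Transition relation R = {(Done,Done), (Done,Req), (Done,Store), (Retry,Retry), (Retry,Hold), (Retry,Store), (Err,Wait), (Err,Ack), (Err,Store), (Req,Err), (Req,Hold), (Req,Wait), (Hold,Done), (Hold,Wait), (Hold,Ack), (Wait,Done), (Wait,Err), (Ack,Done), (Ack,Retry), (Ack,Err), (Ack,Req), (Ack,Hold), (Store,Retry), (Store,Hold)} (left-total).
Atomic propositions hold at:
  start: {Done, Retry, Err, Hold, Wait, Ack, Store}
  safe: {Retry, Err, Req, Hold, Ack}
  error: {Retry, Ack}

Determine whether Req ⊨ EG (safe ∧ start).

No

Sat(safe ∧ start) = {Retry, Err, Hold, Ack}
EG (safe ∧ start): greatest fixpoint, start Z0 = {Retry, Err, Hold, Ack}, keep only states in Sat with some successor in Z. Already a fixed point.
Sat(EG (safe ∧ start)) = {Retry, Err, Hold, Ack}
Req ∉ Sat(EG (safe ∧ start)) = {Retry, Err, Hold, Ack}, so the formula does not hold at Req.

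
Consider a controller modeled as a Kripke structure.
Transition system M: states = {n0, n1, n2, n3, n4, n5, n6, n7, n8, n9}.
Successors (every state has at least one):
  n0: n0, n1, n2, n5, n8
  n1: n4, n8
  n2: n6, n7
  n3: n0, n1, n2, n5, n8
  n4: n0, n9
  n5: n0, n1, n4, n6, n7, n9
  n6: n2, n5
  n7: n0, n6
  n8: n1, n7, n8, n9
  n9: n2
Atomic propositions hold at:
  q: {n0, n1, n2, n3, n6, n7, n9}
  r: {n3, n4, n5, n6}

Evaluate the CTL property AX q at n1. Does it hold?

Sat(AX q) = {s : every successor in {n0, n1, n2, n3, n6, n7, n9}} = {n2, n4, n7, n9}
n1 ∉ Sat(AX q) = {n2, n4, n7, n9}, so the formula does not hold at n1.

No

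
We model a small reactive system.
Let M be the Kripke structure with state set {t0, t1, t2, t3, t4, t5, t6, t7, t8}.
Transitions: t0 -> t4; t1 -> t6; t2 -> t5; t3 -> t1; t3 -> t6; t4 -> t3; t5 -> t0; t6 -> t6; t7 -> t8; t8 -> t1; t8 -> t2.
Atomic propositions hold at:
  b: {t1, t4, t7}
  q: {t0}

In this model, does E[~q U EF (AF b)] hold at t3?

Yes

Sat(~q) = {t1, t2, t3, t4, t5, t6, t7, t8}
AF b: least fixpoint, start Z0 = {t1, t4, t7}, add states with every successor in Z. Z1 = {t0, t1, t4, t7}; Z2 = {t0, t1, t4, t5, t7}; Z3 = {t0, t1, t2, t4, t5, t7}; Z4 = {t0, t1, t2, t4, t5, t7, t8}; fixed.
Sat(AF b) = {t0, t1, t2, t4, t5, t7, t8}
EF (AF b): least fixpoint, start Z0 = {t0, t1, t2, t4, t5, t7, t8}, add states with some successor in Z. Z1 = {t0, t1, t2, t3, t4, t5, t7, t8}; fixed.
Sat(EF (AF b)) = {t0, t1, t2, t3, t4, t5, t7, t8}
E[~q U EF (AF b)]: least fixpoint, start Z0 = Sat(EF (AF b)) = {t0, t1, t2, t3, t4, t5, t7, t8}, add states in Sat(~q) with some successor in Z. Already a fixed point.
Sat(E[~q U EF (AF b)]) = {t0, t1, t2, t3, t4, t5, t7, t8}
t3 ∈ Sat(E[~q U EF (AF b)]) = {t0, t1, t2, t3, t4, t5, t7, t8}, so the formula holds at t3.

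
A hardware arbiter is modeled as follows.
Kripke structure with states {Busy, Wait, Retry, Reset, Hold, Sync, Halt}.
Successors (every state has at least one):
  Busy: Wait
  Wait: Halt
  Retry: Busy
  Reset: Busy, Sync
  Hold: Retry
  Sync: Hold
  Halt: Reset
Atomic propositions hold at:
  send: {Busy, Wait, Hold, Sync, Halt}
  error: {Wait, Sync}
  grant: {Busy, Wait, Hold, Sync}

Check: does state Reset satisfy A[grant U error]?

A[grant U error]: least fixpoint, start Z0 = Sat(error) = {Wait, Sync}, add states in Sat(grant) with every successor in Z. Z1 = {Busy, Wait, Sync}; fixed.
Sat(A[grant U error]) = {Busy, Wait, Sync}
Reset ∉ Sat(A[grant U error]) = {Busy, Wait, Sync}, so the formula does not hold at Reset.

No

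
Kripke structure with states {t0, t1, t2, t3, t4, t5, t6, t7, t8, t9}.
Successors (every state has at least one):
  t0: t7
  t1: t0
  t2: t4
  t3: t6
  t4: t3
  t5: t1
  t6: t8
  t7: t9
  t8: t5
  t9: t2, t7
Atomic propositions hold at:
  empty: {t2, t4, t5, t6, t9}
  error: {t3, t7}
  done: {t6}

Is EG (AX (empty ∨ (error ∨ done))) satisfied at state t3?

Sat(error ∨ done) = {t3, t6, t7}
Sat(empty ∨ (error ∨ done)) = {t2, t3, t4, t5, t6, t7, t9}
Sat(AX (empty ∨ (error ∨ done))) = {s : every successor in {t2, t3, t4, t5, t6, t7, t9}} = {t0, t2, t3, t4, t7, t8, t9}
EG (AX (empty ∨ (error ∨ done))): greatest fixpoint, start Z0 = {t0, t2, t3, t4, t7, t8, t9}, keep only states in Sat with some successor in Z. Z1 = {t0, t2, t4, t7, t9}; Z2 = {t0, t2, t7, t9}; Z3 = {t0, t7, t9}; fixed.
Sat(EG (AX (empty ∨ (error ∨ done)))) = {t0, t7, t9}
t3 ∉ Sat(EG (AX (empty ∨ (error ∨ done)))) = {t0, t7, t9}, so the formula does not hold at t3.

No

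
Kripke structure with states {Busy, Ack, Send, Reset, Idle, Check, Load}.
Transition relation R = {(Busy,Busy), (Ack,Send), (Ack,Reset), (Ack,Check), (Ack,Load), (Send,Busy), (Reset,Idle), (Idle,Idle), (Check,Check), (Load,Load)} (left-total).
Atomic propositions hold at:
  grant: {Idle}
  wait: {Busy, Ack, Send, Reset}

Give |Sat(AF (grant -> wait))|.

Sat(grant -> wait) = {Busy, Ack, Send, Reset, Check, Load}
AF (grant -> wait): least fixpoint, start Z0 = {Busy, Ack, Send, Reset, Check, Load}, add states with every successor in Z. Already a fixed point.
Sat(AF (grant -> wait)) = {Busy, Ack, Send, Reset, Check, Load}
|Sat(AF (grant -> wait))| = |{Busy, Ack, Send, Reset, Check, Load}| = 6.

6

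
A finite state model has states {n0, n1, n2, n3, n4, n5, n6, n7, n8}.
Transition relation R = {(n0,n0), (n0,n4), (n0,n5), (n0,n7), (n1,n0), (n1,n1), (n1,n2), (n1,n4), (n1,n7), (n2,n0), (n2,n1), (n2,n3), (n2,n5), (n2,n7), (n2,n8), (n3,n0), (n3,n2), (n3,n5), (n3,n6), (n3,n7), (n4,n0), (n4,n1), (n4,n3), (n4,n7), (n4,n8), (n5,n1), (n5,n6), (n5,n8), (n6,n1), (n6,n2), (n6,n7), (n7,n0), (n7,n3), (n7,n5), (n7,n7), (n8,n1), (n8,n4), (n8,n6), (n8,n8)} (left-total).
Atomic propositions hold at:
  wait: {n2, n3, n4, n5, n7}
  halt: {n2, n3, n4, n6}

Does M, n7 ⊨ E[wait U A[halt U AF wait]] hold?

Yes

AF wait: least fixpoint, start Z0 = {n2, n3, n4, n5, n7}, add states with every successor in Z. Already a fixed point.
Sat(AF wait) = {n2, n3, n4, n5, n7}
A[halt U AF wait]: least fixpoint, start Z0 = Sat(AF wait) = {n2, n3, n4, n5, n7}, add states in Sat(halt) with every successor in Z. Already a fixed point.
Sat(A[halt U AF wait]) = {n2, n3, n4, n5, n7}
E[wait U A[halt U AF wait]]: least fixpoint, start Z0 = Sat(A[halt U AF wait]) = {n2, n3, n4, n5, n7}, add states in Sat(wait) with some successor in Z. Already a fixed point.
Sat(E[wait U A[halt U AF wait]]) = {n2, n3, n4, n5, n7}
n7 ∈ Sat(E[wait U A[halt U AF wait]]) = {n2, n3, n4, n5, n7}, so the formula holds at n7.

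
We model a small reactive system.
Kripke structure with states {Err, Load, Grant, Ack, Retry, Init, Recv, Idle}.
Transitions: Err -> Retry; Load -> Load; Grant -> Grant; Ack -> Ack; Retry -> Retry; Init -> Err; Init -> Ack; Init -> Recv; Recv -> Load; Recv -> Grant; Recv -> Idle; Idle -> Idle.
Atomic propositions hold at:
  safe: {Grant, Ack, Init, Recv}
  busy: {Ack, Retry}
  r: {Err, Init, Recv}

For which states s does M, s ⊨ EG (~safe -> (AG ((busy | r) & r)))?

{Grant, Ack, Init, Recv}

Sat(~safe) = {Err, Load, Retry, Idle}
Sat(busy | r) = {Err, Ack, Retry, Init, Recv}
Sat((busy | r) & r) = {Err, Init, Recv}
AG ((busy | r) & r): greatest fixpoint, start Z0 = {Err, Init, Recv}, keep only states in Sat with every successor in Z. Z1 = ∅; fixed.
Sat(AG ((busy | r) & r)) = ∅
Sat(~safe -> (AG ((busy | r) & r))) = {Grant, Ack, Init, Recv}
EG (~safe -> (AG ((busy | r) & r))): greatest fixpoint, start Z0 = {Grant, Ack, Init, Recv}, keep only states in Sat with some successor in Z. Already a fixed point.
Sat(EG (~safe -> (AG ((busy | r) & r)))) = {Grant, Ack, Init, Recv}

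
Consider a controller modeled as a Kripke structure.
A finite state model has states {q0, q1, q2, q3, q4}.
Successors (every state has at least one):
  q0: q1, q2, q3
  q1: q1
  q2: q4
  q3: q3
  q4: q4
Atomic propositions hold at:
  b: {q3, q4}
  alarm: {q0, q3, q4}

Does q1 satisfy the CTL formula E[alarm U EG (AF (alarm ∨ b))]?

No

Sat(alarm ∨ b) = {q0, q3, q4}
AF (alarm ∨ b): least fixpoint, start Z0 = {q0, q3, q4}, add states with every successor in Z. Z1 = {q0, q2, q3, q4}; fixed.
Sat(AF (alarm ∨ b)) = {q0, q2, q3, q4}
EG (AF (alarm ∨ b)): greatest fixpoint, start Z0 = {q0, q2, q3, q4}, keep only states in Sat with some successor in Z. Already a fixed point.
Sat(EG (AF (alarm ∨ b))) = {q0, q2, q3, q4}
E[alarm U EG (AF (alarm ∨ b))]: least fixpoint, start Z0 = Sat(EG (AF (alarm ∨ b))) = {q0, q2, q3, q4}, add states in Sat(alarm) with some successor in Z. Already a fixed point.
Sat(E[alarm U EG (AF (alarm ∨ b))]) = {q0, q2, q3, q4}
q1 ∉ Sat(E[alarm U EG (AF (alarm ∨ b))]) = {q0, q2, q3, q4}, so the formula does not hold at q1.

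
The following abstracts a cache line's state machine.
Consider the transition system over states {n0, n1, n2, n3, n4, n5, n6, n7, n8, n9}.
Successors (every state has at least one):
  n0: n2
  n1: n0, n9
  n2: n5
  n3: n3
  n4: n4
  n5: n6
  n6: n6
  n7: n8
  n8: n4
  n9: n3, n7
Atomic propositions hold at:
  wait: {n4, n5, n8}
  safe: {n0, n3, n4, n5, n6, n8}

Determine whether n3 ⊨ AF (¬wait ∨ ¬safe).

Yes

Sat(¬wait) = {n0, n1, n2, n3, n6, n7, n9}
Sat(¬safe) = {n1, n2, n7, n9}
Sat(¬wait ∨ ¬safe) = {n0, n1, n2, n3, n6, n7, n9}
AF (¬wait ∨ ¬safe): least fixpoint, start Z0 = {n0, n1, n2, n3, n6, n7, n9}, add states with every successor in Z. Z1 = {n0, n1, n2, n3, n5, n6, n7, n9}; fixed.
Sat(AF (¬wait ∨ ¬safe)) = {n0, n1, n2, n3, n5, n6, n7, n9}
n3 ∈ Sat(AF (¬wait ∨ ¬safe)) = {n0, n1, n2, n3, n5, n6, n7, n9}, so the formula holds at n3.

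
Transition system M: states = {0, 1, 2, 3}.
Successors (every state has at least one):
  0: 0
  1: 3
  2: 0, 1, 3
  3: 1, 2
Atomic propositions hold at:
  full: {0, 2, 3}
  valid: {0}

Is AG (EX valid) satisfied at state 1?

Sat(EX valid) = {s : some successor in {0}} = {0, 2}
AG (EX valid): greatest fixpoint, start Z0 = {0, 2}, keep only states in Sat with every successor in Z. Z1 = {0}; fixed.
Sat(AG (EX valid)) = {0}
1 ∉ Sat(AG (EX valid)) = {0}, so the formula does not hold at 1.

No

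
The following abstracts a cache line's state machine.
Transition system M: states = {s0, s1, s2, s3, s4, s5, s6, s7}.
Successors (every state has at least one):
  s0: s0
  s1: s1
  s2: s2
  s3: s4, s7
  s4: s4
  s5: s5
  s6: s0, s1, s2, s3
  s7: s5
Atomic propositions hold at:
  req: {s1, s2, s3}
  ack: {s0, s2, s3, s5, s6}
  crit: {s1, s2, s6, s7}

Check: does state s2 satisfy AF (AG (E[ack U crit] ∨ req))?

E[ack U crit]: least fixpoint, start Z0 = Sat(crit) = {s1, s2, s6, s7}, add states in Sat(ack) with some successor in Z. Z1 = {s1, s2, s3, s6, s7}; fixed.
Sat(E[ack U crit]) = {s1, s2, s3, s6, s7}
Sat(E[ack U crit] ∨ req) = {s1, s2, s3, s6, s7}
AG (E[ack U crit] ∨ req): greatest fixpoint, start Z0 = {s1, s2, s3, s6, s7}, keep only states in Sat with every successor in Z. Z1 = {s1, s2}; fixed.
Sat(AG (E[ack U crit] ∨ req)) = {s1, s2}
AF (AG (E[ack U crit] ∨ req)): least fixpoint, start Z0 = {s1, s2}, add states with every successor in Z. Already a fixed point.
Sat(AF (AG (E[ack U crit] ∨ req))) = {s1, s2}
s2 ∈ Sat(AF (AG (E[ack U crit] ∨ req))) = {s1, s2}, so the formula holds at s2.

Yes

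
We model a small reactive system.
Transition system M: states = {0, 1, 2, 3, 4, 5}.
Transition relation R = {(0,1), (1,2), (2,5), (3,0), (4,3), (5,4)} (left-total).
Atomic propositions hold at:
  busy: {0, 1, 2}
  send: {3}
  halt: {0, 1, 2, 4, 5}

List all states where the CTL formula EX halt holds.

{0, 1, 2, 3, 5}

Sat(EX halt) = {s : some successor in {0, 1, 2, 4, 5}} = {0, 1, 2, 3, 5}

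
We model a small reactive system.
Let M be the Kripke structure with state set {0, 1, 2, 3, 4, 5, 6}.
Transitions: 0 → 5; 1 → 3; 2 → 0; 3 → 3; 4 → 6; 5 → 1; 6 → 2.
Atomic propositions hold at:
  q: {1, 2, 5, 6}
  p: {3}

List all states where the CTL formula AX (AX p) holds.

Sat(AX p) = {s : every successor in {3}} = {1, 3}
Sat(AX (AX p)) = {s : every successor in {1, 3}} = {1, 3, 5}

{1, 3, 5}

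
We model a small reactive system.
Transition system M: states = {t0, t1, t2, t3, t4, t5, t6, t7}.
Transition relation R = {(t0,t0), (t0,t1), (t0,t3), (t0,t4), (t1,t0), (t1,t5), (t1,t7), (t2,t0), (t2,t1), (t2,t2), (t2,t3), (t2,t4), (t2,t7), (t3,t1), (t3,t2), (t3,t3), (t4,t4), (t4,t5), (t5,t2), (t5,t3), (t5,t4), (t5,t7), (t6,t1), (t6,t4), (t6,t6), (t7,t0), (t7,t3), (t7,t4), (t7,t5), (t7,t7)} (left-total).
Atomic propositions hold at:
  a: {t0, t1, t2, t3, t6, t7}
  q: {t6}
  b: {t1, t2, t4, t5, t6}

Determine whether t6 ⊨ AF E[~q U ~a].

Sat(~q) = {t0, t1, t2, t3, t4, t5, t7}
Sat(~a) = {t4, t5}
E[~q U ~a]: least fixpoint, start Z0 = Sat(~a) = {t4, t5}, add states in Sat(~q) with some successor in Z. Z1 = {t0, t1, t2, t4, t5, t7}; Z2 = {t0, t1, t2, t3, t4, t5, t7}; fixed.
Sat(E[~q U ~a]) = {t0, t1, t2, t3, t4, t5, t7}
AF E[~q U ~a]: least fixpoint, start Z0 = {t0, t1, t2, t3, t4, t5, t7}, add states with every successor in Z. Already a fixed point.
Sat(AF E[~q U ~a]) = {t0, t1, t2, t3, t4, t5, t7}
t6 ∉ Sat(AF E[~q U ~a]) = {t0, t1, t2, t3, t4, t5, t7}, so the formula does not hold at t6.

No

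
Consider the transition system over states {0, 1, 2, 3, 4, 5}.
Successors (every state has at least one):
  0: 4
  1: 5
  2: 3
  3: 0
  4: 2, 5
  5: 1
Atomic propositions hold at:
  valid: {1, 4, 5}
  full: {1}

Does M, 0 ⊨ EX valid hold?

Yes

Sat(EX valid) = {s : some successor in {1, 4, 5}} = {0, 1, 4, 5}
0 ∈ Sat(EX valid) = {0, 1, 4, 5}, so the formula holds at 0.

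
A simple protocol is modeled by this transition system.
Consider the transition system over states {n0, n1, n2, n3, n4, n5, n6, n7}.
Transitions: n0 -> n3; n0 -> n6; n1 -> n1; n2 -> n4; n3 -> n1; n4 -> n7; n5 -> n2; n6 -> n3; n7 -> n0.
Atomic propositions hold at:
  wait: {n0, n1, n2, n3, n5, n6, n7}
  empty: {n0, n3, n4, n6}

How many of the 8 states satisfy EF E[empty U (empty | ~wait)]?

7

Sat(~wait) = {n4}
Sat(empty | ~wait) = {n0, n3, n4, n6}
E[empty U (empty | ~wait)]: least fixpoint, start Z0 = Sat((empty | ~wait)) = {n0, n3, n4, n6}, add states in Sat(empty) with some successor in Z. Already a fixed point.
Sat(E[empty U (empty | ~wait)]) = {n0, n3, n4, n6}
EF E[empty U (empty | ~wait)]: least fixpoint, start Z0 = {n0, n3, n4, n6}, add states with some successor in Z. Z1 = {n0, n2, n3, n4, n6, n7}; Z2 = {n0, n2, n3, n4, n5, n6, n7}; fixed.
Sat(EF E[empty U (empty | ~wait)]) = {n0, n2, n3, n4, n5, n6, n7}
|Sat(EF E[empty U (empty | ~wait)])| = |{n0, n2, n3, n4, n5, n6, n7}| = 7.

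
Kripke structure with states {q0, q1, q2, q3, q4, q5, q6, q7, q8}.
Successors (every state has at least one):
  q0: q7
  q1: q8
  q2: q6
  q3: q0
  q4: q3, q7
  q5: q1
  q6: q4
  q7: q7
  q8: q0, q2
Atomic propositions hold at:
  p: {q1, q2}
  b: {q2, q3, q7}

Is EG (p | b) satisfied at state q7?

Yes

Sat(p | b) = {q1, q2, q3, q7}
EG (p | b): greatest fixpoint, start Z0 = {q1, q2, q3, q7}, keep only states in Sat with some successor in Z. Z1 = {q7}; fixed.
Sat(EG (p | b)) = {q7}
q7 ∈ Sat(EG (p | b)) = {q7}, so the formula holds at q7.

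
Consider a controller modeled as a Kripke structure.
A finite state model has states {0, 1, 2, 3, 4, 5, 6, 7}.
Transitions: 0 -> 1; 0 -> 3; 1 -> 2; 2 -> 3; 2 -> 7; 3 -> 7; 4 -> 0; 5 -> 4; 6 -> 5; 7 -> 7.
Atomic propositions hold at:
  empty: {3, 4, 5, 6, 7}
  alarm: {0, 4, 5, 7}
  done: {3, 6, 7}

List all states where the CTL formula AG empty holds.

{3, 7}

AG empty: greatest fixpoint, start Z0 = {3, 4, 5, 6, 7}, keep only states in Sat with every successor in Z. Z1 = {3, 5, 6, 7}; Z2 = {3, 6, 7}; Z3 = {3, 7}; fixed.
Sat(AG empty) = {3, 7}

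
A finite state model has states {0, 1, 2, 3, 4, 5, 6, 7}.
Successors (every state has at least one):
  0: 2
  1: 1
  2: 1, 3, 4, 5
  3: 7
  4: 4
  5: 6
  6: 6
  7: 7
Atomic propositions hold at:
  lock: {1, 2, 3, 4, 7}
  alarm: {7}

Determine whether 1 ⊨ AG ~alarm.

Yes

Sat(~alarm) = {0, 1, 2, 3, 4, 5, 6}
AG ~alarm: greatest fixpoint, start Z0 = {0, 1, 2, 3, 4, 5, 6}, keep only states in Sat with every successor in Z. Z1 = {0, 1, 2, 4, 5, 6}; Z2 = {0, 1, 4, 5, 6}; Z3 = {1, 4, 5, 6}; fixed.
Sat(AG ~alarm) = {1, 4, 5, 6}
1 ∈ Sat(AG ~alarm) = {1, 4, 5, 6}, so the formula holds at 1.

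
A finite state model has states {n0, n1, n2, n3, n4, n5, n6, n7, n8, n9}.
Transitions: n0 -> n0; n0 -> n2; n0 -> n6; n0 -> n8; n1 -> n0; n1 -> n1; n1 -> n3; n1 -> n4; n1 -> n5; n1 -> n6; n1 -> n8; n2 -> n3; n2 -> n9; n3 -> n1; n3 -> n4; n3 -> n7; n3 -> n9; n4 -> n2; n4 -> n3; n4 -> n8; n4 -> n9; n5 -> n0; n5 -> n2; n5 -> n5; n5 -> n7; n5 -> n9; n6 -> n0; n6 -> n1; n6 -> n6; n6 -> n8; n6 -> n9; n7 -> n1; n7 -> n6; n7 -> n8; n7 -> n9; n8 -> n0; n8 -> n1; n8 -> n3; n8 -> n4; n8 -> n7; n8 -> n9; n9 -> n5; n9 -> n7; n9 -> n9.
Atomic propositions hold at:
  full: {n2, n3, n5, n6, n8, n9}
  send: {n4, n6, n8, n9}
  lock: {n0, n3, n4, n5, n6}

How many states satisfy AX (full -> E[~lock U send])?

Sat(~lock) = {n1, n2, n7, n8, n9}
E[~lock U send]: least fixpoint, start Z0 = Sat(send) = {n4, n6, n8, n9}, add states in Sat(~lock) with some successor in Z. Z1 = {n1, n2, n4, n6, n7, n8, n9}; fixed.
Sat(E[~lock U send]) = {n1, n2, n4, n6, n7, n8, n9}
Sat(full -> E[~lock U send]) = {n0, n1, n2, n4, n6, n7, n8, n9}
Sat(AX (full -> E[~lock U send])) = {s : every successor in {n0, n1, n2, n4, n6, n7, n8, n9}} = {n0, n3, n6, n7}
|Sat(AX (full -> E[~lock U send]))| = |{n0, n3, n6, n7}| = 4.

4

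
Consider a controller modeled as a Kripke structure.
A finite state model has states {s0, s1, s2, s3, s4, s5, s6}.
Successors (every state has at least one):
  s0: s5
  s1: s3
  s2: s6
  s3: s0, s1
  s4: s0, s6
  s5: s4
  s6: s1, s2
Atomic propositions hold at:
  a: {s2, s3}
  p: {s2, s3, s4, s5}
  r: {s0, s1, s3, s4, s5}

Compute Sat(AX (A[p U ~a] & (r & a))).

{s1}

Sat(~a) = {s0, s1, s4, s5, s6}
A[p U ~a]: least fixpoint, start Z0 = Sat(~a) = {s0, s1, s4, s5, s6}, add states in Sat(p) with every successor in Z. Z1 = {s0, s1, s2, s3, s4, s5, s6}; fixed.
Sat(A[p U ~a]) = {s0, s1, s2, s3, s4, s5, s6}
Sat(r & a) = {s3}
Sat(A[p U ~a] & (r & a)) = {s3}
Sat(AX (A[p U ~a] & (r & a))) = {s : every successor in {s3}} = {s1}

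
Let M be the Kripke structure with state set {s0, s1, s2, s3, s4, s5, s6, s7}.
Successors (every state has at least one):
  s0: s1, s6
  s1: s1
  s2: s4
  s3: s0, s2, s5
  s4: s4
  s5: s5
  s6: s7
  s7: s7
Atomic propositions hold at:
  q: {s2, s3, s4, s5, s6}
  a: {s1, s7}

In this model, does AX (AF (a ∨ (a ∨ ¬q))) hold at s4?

No

Sat(¬q) = {s0, s1, s7}
Sat(a ∨ ¬q) = {s0, s1, s7}
Sat(a ∨ (a ∨ ¬q)) = {s0, s1, s7}
AF (a ∨ (a ∨ ¬q)): least fixpoint, start Z0 = {s0, s1, s7}, add states with every successor in Z. Z1 = {s0, s1, s6, s7}; fixed.
Sat(AF (a ∨ (a ∨ ¬q))) = {s0, s1, s6, s7}
Sat(AX (AF (a ∨ (a ∨ ¬q)))) = {s : every successor in {s0, s1, s6, s7}} = {s0, s1, s6, s7}
s4 ∉ Sat(AX (AF (a ∨ (a ∨ ¬q)))) = {s0, s1, s6, s7}, so the formula does not hold at s4.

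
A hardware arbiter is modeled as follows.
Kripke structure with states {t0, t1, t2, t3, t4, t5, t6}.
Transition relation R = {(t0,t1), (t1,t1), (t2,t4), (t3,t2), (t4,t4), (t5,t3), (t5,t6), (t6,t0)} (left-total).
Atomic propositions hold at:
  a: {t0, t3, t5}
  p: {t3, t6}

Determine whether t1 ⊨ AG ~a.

Sat(~a) = {t1, t2, t4, t6}
AG ~a: greatest fixpoint, start Z0 = {t1, t2, t4, t6}, keep only states in Sat with every successor in Z. Z1 = {t1, t2, t4}; fixed.
Sat(AG ~a) = {t1, t2, t4}
t1 ∈ Sat(AG ~a) = {t1, t2, t4}, so the formula holds at t1.

Yes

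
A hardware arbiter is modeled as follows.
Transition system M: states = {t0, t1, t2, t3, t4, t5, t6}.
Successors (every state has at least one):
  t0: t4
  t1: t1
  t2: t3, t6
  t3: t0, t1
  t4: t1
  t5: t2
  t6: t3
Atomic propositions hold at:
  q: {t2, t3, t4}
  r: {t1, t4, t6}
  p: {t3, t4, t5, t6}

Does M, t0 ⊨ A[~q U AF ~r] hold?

Yes

Sat(~q) = {t0, t1, t5, t6}
Sat(~r) = {t0, t2, t3, t5}
AF ~r: least fixpoint, start Z0 = {t0, t2, t3, t5}, add states with every successor in Z. Z1 = {t0, t2, t3, t5, t6}; fixed.
Sat(AF ~r) = {t0, t2, t3, t5, t6}
A[~q U AF ~r]: least fixpoint, start Z0 = Sat(AF ~r) = {t0, t2, t3, t5, t6}, add states in Sat(~q) with every successor in Z. Already a fixed point.
Sat(A[~q U AF ~r]) = {t0, t2, t3, t5, t6}
t0 ∈ Sat(A[~q U AF ~r]) = {t0, t2, t3, t5, t6}, so the formula holds at t0.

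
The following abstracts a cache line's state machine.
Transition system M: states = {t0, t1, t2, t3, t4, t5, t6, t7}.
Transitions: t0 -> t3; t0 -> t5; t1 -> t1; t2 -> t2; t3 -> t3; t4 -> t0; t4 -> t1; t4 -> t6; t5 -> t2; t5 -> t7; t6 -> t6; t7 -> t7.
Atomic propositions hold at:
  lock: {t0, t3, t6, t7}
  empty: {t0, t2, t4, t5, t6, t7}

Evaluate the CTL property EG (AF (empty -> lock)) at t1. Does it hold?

Yes

Sat(empty -> lock) = {t0, t1, t3, t6, t7}
AF (empty -> lock): least fixpoint, start Z0 = {t0, t1, t3, t6, t7}, add states with every successor in Z. Z1 = {t0, t1, t3, t4, t6, t7}; fixed.
Sat(AF (empty -> lock)) = {t0, t1, t3, t4, t6, t7}
EG (AF (empty -> lock)): greatest fixpoint, start Z0 = {t0, t1, t3, t4, t6, t7}, keep only states in Sat with some successor in Z. Already a fixed point.
Sat(EG (AF (empty -> lock))) = {t0, t1, t3, t4, t6, t7}
t1 ∈ Sat(EG (AF (empty -> lock))) = {t0, t1, t3, t4, t6, t7}, so the formula holds at t1.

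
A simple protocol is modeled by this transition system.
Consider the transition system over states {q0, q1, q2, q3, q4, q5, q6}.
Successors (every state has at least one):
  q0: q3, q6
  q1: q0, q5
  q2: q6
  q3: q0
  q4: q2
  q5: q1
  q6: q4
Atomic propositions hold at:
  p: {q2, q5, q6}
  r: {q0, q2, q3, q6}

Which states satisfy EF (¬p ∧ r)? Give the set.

{q0, q1, q3, q5}

Sat(¬p) = {q0, q1, q3, q4}
Sat(¬p ∧ r) = {q0, q3}
EF (¬p ∧ r): least fixpoint, start Z0 = {q0, q3}, add states with some successor in Z. Z1 = {q0, q1, q3}; Z2 = {q0, q1, q3, q5}; fixed.
Sat(EF (¬p ∧ r)) = {q0, q1, q3, q5}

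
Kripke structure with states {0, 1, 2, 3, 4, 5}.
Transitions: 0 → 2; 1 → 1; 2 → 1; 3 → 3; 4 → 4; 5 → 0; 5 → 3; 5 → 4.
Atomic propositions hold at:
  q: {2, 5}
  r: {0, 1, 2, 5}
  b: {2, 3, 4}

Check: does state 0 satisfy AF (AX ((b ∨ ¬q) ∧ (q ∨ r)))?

Yes

Sat(¬q) = {0, 1, 3, 4}
Sat(b ∨ ¬q) = {0, 1, 2, 3, 4}
Sat(q ∨ r) = {0, 1, 2, 5}
Sat((b ∨ ¬q) ∧ (q ∨ r)) = {0, 1, 2}
Sat(AX ((b ∨ ¬q) ∧ (q ∨ r))) = {s : every successor in {0, 1, 2}} = {0, 1, 2}
AF (AX ((b ∨ ¬q) ∧ (q ∨ r))): least fixpoint, start Z0 = {0, 1, 2}, add states with every successor in Z. Already a fixed point.
Sat(AF (AX ((b ∨ ¬q) ∧ (q ∨ r)))) = {0, 1, 2}
0 ∈ Sat(AF (AX ((b ∨ ¬q) ∧ (q ∨ r)))) = {0, 1, 2}, so the formula holds at 0.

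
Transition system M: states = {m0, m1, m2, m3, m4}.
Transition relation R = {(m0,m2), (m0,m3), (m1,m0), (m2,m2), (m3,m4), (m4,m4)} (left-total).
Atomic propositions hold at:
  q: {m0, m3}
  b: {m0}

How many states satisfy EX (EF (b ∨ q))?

Sat(b ∨ q) = {m0, m3}
EF (b ∨ q): least fixpoint, start Z0 = {m0, m3}, add states with some successor in Z. Z1 = {m0, m1, m3}; fixed.
Sat(EF (b ∨ q)) = {m0, m1, m3}
Sat(EX (EF (b ∨ q))) = {s : some successor in {m0, m1, m3}} = {m0, m1}
|Sat(EX (EF (b ∨ q)))| = |{m0, m1}| = 2.

2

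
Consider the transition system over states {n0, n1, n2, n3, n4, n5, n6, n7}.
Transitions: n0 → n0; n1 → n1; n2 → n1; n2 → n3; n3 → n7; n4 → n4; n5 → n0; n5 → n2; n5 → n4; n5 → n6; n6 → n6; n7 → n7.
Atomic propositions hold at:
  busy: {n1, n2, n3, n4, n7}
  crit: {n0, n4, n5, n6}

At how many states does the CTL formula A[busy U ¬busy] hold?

Sat(¬busy) = {n0, n5, n6}
A[busy U ¬busy]: least fixpoint, start Z0 = Sat(¬busy) = {n0, n5, n6}, add states in Sat(busy) with every successor in Z. Already a fixed point.
Sat(A[busy U ¬busy]) = {n0, n5, n6}
|Sat(A[busy U ¬busy])| = |{n0, n5, n6}| = 3.

3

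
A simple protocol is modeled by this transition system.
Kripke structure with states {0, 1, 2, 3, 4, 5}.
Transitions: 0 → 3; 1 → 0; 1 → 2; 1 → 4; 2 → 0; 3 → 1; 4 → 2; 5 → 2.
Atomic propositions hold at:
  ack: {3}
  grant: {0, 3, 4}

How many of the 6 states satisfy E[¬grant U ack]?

Sat(¬grant) = {1, 2, 5}
E[¬grant U ack]: least fixpoint, start Z0 = Sat(ack) = {3}, add states in Sat(¬grant) with some successor in Z. Already a fixed point.
Sat(E[¬grant U ack]) = {3}
|Sat(E[¬grant U ack])| = |{3}| = 1.

1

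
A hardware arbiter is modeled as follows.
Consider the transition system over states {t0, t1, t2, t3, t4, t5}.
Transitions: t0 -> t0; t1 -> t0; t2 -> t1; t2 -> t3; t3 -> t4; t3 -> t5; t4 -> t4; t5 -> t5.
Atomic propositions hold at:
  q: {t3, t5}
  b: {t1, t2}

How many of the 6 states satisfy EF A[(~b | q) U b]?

Sat(~b) = {t0, t3, t4, t5}
Sat(~b | q) = {t0, t3, t4, t5}
A[(~b | q) U b]: least fixpoint, start Z0 = Sat(b) = {t1, t2}, add states in Sat(~b | q) with every successor in Z. Already a fixed point.
Sat(A[(~b | q) U b]) = {t1, t2}
EF A[(~b | q) U b]: least fixpoint, start Z0 = {t1, t2}, add states with some successor in Z. Already a fixed point.
Sat(EF A[(~b | q) U b]) = {t1, t2}
|Sat(EF A[(~b | q) U b])| = |{t1, t2}| = 2.

2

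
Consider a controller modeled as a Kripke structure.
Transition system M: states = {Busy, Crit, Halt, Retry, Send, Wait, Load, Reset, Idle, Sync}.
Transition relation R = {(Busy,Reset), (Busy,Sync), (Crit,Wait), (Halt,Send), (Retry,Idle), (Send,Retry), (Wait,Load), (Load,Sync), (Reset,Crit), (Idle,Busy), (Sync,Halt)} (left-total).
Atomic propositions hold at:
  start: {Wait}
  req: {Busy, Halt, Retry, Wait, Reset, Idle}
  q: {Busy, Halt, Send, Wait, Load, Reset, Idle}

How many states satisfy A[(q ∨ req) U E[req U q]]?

Sat(q ∨ req) = {Busy, Halt, Retry, Send, Wait, Load, Reset, Idle}
E[req U q]: least fixpoint, start Z0 = Sat(q) = {Busy, Halt, Send, Wait, Load, Reset, Idle}, add states in Sat(req) with some successor in Z. Z1 = {Busy, Halt, Retry, Send, Wait, Load, Reset, Idle}; fixed.
Sat(E[req U q]) = {Busy, Halt, Retry, Send, Wait, Load, Reset, Idle}
A[(q ∨ req) U E[req U q]]: least fixpoint, start Z0 = Sat(E[req U q]) = {Busy, Halt, Retry, Send, Wait, Load, Reset, Idle}, add states in Sat(q ∨ req) with every successor in Z. Already a fixed point.
Sat(A[(q ∨ req) U E[req U q]]) = {Busy, Halt, Retry, Send, Wait, Load, Reset, Idle}
|Sat(A[(q ∨ req) U E[req U q]])| = |{Busy, Halt, Retry, Send, Wait, Load, Reset, Idle}| = 8.

8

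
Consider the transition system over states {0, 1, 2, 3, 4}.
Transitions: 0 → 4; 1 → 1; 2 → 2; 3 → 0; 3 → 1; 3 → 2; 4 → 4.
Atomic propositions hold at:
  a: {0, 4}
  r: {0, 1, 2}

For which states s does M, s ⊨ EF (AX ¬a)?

Sat(¬a) = {1, 2, 3}
Sat(AX ¬a) = {s : every successor in {1, 2, 3}} = {1, 2}
EF (AX ¬a): least fixpoint, start Z0 = {1, 2}, add states with some successor in Z. Z1 = {1, 2, 3}; fixed.
Sat(EF (AX ¬a)) = {1, 2, 3}

{1, 2, 3}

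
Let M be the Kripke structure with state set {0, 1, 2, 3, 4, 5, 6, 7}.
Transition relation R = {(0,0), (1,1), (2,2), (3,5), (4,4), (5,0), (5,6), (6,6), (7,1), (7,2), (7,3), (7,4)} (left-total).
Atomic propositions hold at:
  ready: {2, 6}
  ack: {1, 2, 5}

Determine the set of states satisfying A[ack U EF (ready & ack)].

Sat(ready & ack) = {2}
EF (ready & ack): least fixpoint, start Z0 = {2}, add states with some successor in Z. Z1 = {2, 7}; fixed.
Sat(EF (ready & ack)) = {2, 7}
A[ack U EF (ready & ack)]: least fixpoint, start Z0 = Sat(EF (ready & ack)) = {2, 7}, add states in Sat(ack) with every successor in Z. Already a fixed point.
Sat(A[ack U EF (ready & ack)]) = {2, 7}

{2, 7}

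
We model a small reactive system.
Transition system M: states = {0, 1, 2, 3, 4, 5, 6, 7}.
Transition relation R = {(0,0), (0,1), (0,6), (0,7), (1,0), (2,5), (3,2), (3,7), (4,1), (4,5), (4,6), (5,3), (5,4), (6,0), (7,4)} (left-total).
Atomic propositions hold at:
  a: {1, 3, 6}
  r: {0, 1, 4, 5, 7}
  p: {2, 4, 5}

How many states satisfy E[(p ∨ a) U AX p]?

5

Sat(p ∨ a) = {1, 2, 3, 4, 5, 6}
Sat(AX p) = {s : every successor in {2, 4, 5}} = {2, 7}
E[(p ∨ a) U AX p]: least fixpoint, start Z0 = Sat(AX p) = {2, 7}, add states in Sat(p ∨ a) with some successor in Z. Z1 = {2, 3, 7}; Z2 = {2, 3, 5, 7}; Z3 = {2, 3, 4, 5, 7}; fixed.
Sat(E[(p ∨ a) U AX p]) = {2, 3, 4, 5, 7}
|Sat(E[(p ∨ a) U AX p])| = |{2, 3, 4, 5, 7}| = 5.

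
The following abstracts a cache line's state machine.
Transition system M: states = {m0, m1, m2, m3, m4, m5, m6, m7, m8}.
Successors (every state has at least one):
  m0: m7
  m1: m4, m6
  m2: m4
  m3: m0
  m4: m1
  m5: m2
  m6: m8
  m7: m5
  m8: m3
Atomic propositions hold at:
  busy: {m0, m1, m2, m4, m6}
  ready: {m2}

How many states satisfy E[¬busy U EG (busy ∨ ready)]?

5

Sat(¬busy) = {m3, m5, m7, m8}
Sat(busy ∨ ready) = {m0, m1, m2, m4, m6}
EG (busy ∨ ready): greatest fixpoint, start Z0 = {m0, m1, m2, m4, m6}, keep only states in Sat with some successor in Z. Z1 = {m1, m2, m4}; fixed.
Sat(EG (busy ∨ ready)) = {m1, m2, m4}
E[¬busy U EG (busy ∨ ready)]: least fixpoint, start Z0 = Sat(EG (busy ∨ ready)) = {m1, m2, m4}, add states in Sat(¬busy) with some successor in Z. Z1 = {m1, m2, m4, m5}; Z2 = {m1, m2, m4, m5, m7}; fixed.
Sat(E[¬busy U EG (busy ∨ ready)]) = {m1, m2, m4, m5, m7}
|Sat(E[¬busy U EG (busy ∨ ready)])| = |{m1, m2, m4, m5, m7}| = 5.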